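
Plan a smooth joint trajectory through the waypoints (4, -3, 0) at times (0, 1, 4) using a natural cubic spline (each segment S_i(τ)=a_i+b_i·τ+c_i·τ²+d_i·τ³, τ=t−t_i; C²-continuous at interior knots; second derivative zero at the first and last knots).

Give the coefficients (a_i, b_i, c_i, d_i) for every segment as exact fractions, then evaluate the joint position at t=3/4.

Δ: Δ0=-7, Δ1=1
row 1: diag=8, rhs=48; c'=3/8, d'=6
back: M1=6
M: M0=0, M1=6, M2=0
seg 0: a=4, c=M0/2=0, d=(M1−M0)/(6·1)=1, b=Δ0−h0·(2M0+M1)/6=-8
seg 1: a=-3, c=M1/2=3, d=(M2−M1)/(6·3)=-1/3, b=Δ1−h1·(2M1+M2)/6=-5
t_q=3/4 → seg 0, τ=3/4; S=4+-8·τ+0·τ²+1·τ³=-101/64

  seg 0: a=4 b=-8 c=0 d=1
  seg 1: a=-3 b=-5 c=3 d=-1/3
S(3/4) = -101/64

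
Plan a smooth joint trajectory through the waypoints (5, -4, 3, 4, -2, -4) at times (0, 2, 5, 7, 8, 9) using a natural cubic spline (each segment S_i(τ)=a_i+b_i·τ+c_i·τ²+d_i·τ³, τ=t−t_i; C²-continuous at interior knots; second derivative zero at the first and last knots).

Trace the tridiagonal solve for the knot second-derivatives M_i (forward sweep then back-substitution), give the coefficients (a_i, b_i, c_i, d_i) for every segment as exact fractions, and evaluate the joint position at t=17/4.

Δ: Δ0=-9/2, Δ1=7/3, Δ2=1/2, Δ3=-6, Δ4=-2
row 1: diag=10, rhs=41; c'=3/10, d'=41/10
row 2: denom=10−3·3/10=91/10; d'=(-11−3·41/10)/(91/10)=-233/91
row 3: denom=6−2·20/91=506/91; d'=(-39−2·-233/91)/(506/91)=-3083/506
row 4: denom=4−1·91/506=1933/506; d'=(24−1·-3083/506)/(1933/506)=15227/1933
back: M4=15227/1933
back: M3=-3083/506−91/506·15227/1933=-14516/1933
back: M2=-233/91−20/91·-14516/1933=-1759/1933
back: M1=41/10−3/10·-1759/1933=8453/1933
M: M0=0, M1=8453/1933, M2=-1759/1933, M3=-14516/1933, M4=15227/1933, M5=0
seg 0: a=5, c=M0/2=0, d=(M1−M0)/(6·2)=8453/23196, b=Δ0−h0·(2M0+M1)/6=-69097/11598
seg 1: a=-4, c=M1/2=8453/3866, d=(M2−M1)/(6·3)=-1702/5799, b=Δ1−h1·(2M1+M2)/6=-18379/11598
seg 2: a=3, c=M2/2=-1759/3866, d=(M3−M2)/(6·2)=-12757/23196, b=Δ2−h2·(2M2+M3)/6=41867/11598
seg 3: a=4, c=M3/2=-7258/1933, d=(M4−M3)/(6·1)=29743/11598, b=Δ3−h3·(2M3+M4)/6=-55783/11598
seg 4: a=-2, c=M4/2=15227/3866, d=(M5−M4)/(6·1)=-15227/11598, b=Δ4−h4·(2M4+M5)/6=-26825/5799
t_q=17/4 → seg 1, τ=9/4; S=-4+-18379/11598·τ+8453/3866·τ²+-1702/5799·τ³=1241/7732

  seg 0: a=5 b=-69097/11598 c=0 d=8453/23196
  seg 1: a=-4 b=-18379/11598 c=8453/3866 d=-1702/5799
  seg 2: a=3 b=41867/11598 c=-1759/3866 d=-12757/23196
  seg 3: a=4 b=-55783/11598 c=-7258/1933 d=29743/11598
  seg 4: a=-2 b=-26825/5799 c=15227/3866 d=-15227/11598
S(17/4) = 1241/7732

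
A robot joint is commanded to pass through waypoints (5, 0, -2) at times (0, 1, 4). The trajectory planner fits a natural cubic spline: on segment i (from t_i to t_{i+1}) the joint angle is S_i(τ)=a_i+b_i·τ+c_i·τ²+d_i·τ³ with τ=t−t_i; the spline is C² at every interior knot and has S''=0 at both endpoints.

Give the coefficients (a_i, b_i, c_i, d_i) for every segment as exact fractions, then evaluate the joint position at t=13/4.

Δ: Δ0=-5, Δ1=-2/3
row 1: diag=8, rhs=26; c'=3/8, d'=13/4
back: M1=13/4
M: M0=0, M1=13/4, M2=0
seg 0: a=5, c=M0/2=0, d=(M1−M0)/(6·1)=13/24, b=Δ0−h0·(2M0+M1)/6=-133/24
seg 1: a=0, c=M1/2=13/8, d=(M2−M1)/(6·3)=-13/72, b=Δ1−h1·(2M1+M2)/6=-47/12
t_q=13/4 → seg 1, τ=9/4; S=0+-47/12·τ+13/8·τ²+-13/72·τ³=-1353/512

  seg 0: a=5 b=-133/24 c=0 d=13/24
  seg 1: a=0 b=-47/12 c=13/8 d=-13/72
S(13/4) = -1353/512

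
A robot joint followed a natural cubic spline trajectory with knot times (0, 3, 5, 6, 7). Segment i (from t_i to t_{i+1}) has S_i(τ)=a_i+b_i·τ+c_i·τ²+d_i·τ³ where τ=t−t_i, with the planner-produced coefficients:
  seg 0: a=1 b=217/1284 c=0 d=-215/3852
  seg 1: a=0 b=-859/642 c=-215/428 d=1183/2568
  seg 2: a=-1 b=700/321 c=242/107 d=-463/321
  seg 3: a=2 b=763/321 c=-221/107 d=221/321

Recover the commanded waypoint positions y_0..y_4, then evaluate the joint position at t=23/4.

y_0=1 y_1=0 y_2=-1 y_3=2 y_4=3
S(23/4) = 8897/6848

y_0 = S_0(0) = a_0 = 1
y_1 = S_1(0) = a_1 = 0
y_2 = S_2(0) = a_2 = -1
y_3 = S_3(0) = a_3 = 2
y_4 = S_3(1) = 3
t_q=23/4 is in segment 2 (τ=3/4); S_2(τ)=8897/6848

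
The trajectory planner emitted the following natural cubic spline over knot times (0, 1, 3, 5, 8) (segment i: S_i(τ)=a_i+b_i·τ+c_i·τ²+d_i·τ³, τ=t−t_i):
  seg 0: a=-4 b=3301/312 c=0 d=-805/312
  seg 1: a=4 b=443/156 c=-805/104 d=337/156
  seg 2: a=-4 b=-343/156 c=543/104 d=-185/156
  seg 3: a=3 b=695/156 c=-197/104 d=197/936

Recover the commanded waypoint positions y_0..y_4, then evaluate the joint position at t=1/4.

y_0=-4 y_1=4 y_2=-4 y_3=3 y_4=5
S(1/4) = -9287/6656

y_0 = S_0(0) = a_0 = -4
y_1 = S_1(0) = a_1 = 4
y_2 = S_2(0) = a_2 = -4
y_3 = S_3(0) = a_3 = 3
y_4 = S_3(3) = 5
t_q=1/4 is in segment 0 (τ=1/4); S_0(τ)=-9287/6656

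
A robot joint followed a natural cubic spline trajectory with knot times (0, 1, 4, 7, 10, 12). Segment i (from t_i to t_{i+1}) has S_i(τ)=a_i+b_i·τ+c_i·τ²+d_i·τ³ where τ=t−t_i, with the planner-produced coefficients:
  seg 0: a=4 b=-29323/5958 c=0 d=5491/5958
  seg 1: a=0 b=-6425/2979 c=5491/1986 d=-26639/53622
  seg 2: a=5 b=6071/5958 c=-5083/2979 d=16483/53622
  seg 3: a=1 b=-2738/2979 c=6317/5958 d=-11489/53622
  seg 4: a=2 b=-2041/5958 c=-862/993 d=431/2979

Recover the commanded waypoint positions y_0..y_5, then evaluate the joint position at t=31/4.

y_0=4 y_1=0 y_2=5 y_3=1 y_4=2 y_5=-1
S(31/4) = 34601/42368

y_0 = S_0(0) = a_0 = 4
y_1 = S_1(0) = a_1 = 0
y_2 = S_2(0) = a_2 = 5
y_3 = S_3(0) = a_3 = 1
y_4 = S_4(0) = a_4 = 2
y_5 = S_4(2) = -1
t_q=31/4 is in segment 3 (τ=3/4); S_3(τ)=34601/42368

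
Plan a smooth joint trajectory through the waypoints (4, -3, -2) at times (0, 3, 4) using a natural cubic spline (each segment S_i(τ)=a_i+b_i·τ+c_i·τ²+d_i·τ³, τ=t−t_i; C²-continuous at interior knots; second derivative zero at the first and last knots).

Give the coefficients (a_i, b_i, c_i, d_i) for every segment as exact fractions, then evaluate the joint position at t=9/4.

Δ: Δ0=-7/3, Δ1=1
row 1: diag=8, rhs=20; c'=1/8, d'=5/2
back: M1=5/2
M: M0=0, M1=5/2, M2=0
seg 0: a=4, c=M0/2=0, d=(M1−M0)/(6·3)=5/36, b=Δ0−h0·(2M0+M1)/6=-43/12
seg 1: a=-3, c=M1/2=5/4, d=(M2−M1)/(6·1)=-5/12, b=Δ1−h1·(2M1+M2)/6=1/6
t_q=9/4 → seg 0, τ=9/4; S=4+-43/12·τ+0·τ²+5/36·τ³=-635/256

  seg 0: a=4 b=-43/12 c=0 d=5/36
  seg 1: a=-3 b=1/6 c=5/4 d=-5/12
S(9/4) = -635/256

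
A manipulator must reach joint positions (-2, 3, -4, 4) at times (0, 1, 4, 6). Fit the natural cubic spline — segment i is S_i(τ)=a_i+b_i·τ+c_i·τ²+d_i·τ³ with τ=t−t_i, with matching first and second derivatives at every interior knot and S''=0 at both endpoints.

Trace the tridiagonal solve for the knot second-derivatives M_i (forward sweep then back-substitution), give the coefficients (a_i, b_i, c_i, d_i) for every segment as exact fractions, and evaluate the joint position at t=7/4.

  seg 0: a=-2 b=1342/213 c=0 d=-277/213
  seg 1: a=3 b=511/213 c=-277/71 d=55/71
  seg 2: a=-4 b=-20/213 c=218/71 d=-109/213
S(7/4) = 13321/4544

Δ: Δ0=5, Δ1=-7/3, Δ2=4
row 1: diag=8, rhs=-44; c'=3/8, d'=-11/2
row 2: denom=10−3·3/8=71/8; d'=(38−3·-11/2)/(71/8)=436/71
back: M2=436/71
back: M1=-11/2−3/8·436/71=-554/71
M: M0=0, M1=-554/71, M2=436/71, M3=0
seg 0: a=-2, c=M0/2=0, d=(M1−M0)/(6·1)=-277/213, b=Δ0−h0·(2M0+M1)/6=1342/213
seg 1: a=3, c=M1/2=-277/71, d=(M2−M1)/(6·3)=55/71, b=Δ1−h1·(2M1+M2)/6=511/213
seg 2: a=-4, c=M2/2=218/71, d=(M3−M2)/(6·2)=-109/213, b=Δ2−h2·(2M2+M3)/6=-20/213
t_q=7/4 → seg 1, τ=3/4; S=3+511/213·τ+-277/71·τ²+55/71·τ³=13321/4544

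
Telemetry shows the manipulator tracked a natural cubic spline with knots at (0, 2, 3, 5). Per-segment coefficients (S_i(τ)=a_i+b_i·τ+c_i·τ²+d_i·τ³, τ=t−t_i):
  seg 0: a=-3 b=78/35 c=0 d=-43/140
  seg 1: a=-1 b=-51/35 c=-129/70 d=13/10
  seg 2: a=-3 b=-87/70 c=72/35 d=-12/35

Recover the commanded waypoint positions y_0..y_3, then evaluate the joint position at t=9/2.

y_0=-3 y_1=-1 y_2=-3 y_3=0
S(9/2) = -39/28

y_0 = S_0(0) = a_0 = -3
y_1 = S_1(0) = a_1 = -1
y_2 = S_2(0) = a_2 = -3
y_3 = S_2(2) = 0
t_q=9/2 is in segment 2 (τ=3/2); S_2(τ)=-39/28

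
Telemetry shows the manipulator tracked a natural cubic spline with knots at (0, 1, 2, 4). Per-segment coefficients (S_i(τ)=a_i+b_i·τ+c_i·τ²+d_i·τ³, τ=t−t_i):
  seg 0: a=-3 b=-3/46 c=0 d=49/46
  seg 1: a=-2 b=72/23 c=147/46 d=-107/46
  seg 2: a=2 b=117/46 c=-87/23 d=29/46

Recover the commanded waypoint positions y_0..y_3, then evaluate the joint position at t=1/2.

y_0=-3 y_1=-2 y_2=2 y_3=-3
S(1/2) = -1067/368

y_0 = S_0(0) = a_0 = -3
y_1 = S_1(0) = a_1 = -2
y_2 = S_2(0) = a_2 = 2
y_3 = S_2(2) = -3
t_q=1/2 is in segment 0 (τ=1/2); S_0(τ)=-1067/368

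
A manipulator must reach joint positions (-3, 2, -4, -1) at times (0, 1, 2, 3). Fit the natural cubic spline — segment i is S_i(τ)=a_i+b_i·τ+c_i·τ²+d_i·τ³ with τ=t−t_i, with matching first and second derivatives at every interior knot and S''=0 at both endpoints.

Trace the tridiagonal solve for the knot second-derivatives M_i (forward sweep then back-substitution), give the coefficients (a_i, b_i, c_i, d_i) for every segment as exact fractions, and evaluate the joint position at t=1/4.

Δ: Δ0=5, Δ1=-6, Δ2=3
row 1: diag=4, rhs=-66; c'=1/4, d'=-33/2
row 2: denom=4−1·1/4=15/4; d'=(54−1·-33/2)/(15/4)=94/5
back: M2=94/5
back: M1=-33/2−1/4·94/5=-106/5
M: M0=0, M1=-106/5, M2=94/5, M3=0
seg 0: a=-3, c=M0/2=0, d=(M1−M0)/(6·1)=-53/15, b=Δ0−h0·(2M0+M1)/6=128/15
seg 1: a=2, c=M1/2=-53/5, d=(M2−M1)/(6·1)=20/3, b=Δ1−h1·(2M1+M2)/6=-31/15
seg 2: a=-4, c=M2/2=47/5, d=(M3−M2)/(6·1)=-47/15, b=Δ2−h2·(2M2+M3)/6=-49/15
t_q=1/4 → seg 0, τ=1/4; S=-3+128/15·τ+0·τ²+-53/15·τ³=-59/64

  seg 0: a=-3 b=128/15 c=0 d=-53/15
  seg 1: a=2 b=-31/15 c=-53/5 d=20/3
  seg 2: a=-4 b=-49/15 c=47/5 d=-47/15
S(1/4) = -59/64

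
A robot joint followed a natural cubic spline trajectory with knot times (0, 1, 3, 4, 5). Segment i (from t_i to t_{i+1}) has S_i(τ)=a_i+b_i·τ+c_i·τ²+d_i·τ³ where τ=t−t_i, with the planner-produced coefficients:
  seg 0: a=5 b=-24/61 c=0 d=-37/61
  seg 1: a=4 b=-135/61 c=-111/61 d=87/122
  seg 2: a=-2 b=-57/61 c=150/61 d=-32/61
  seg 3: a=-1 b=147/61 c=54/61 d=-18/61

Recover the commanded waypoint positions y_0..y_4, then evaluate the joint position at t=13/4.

y_0 = S_0(0) = a_0 = 5
y_1 = S_1(0) = a_1 = 4
y_2 = S_2(0) = a_2 = -2
y_3 = S_3(0) = a_3 = -1
y_4 = S_3(1) = 2
t_q=13/4 is in segment 2 (τ=1/4); S_2(τ)=-1019/488

y_0=5 y_1=4 y_2=-2 y_3=-1 y_4=2
S(13/4) = -1019/488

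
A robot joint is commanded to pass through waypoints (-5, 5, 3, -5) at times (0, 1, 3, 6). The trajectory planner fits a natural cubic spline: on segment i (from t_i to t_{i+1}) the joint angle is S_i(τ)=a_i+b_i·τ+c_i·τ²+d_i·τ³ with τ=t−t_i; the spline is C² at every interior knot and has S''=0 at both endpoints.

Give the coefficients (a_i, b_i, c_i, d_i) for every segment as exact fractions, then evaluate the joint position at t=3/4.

Δ: Δ0=10, Δ1=-1, Δ2=-8/3
row 1: diag=6, rhs=-66; c'=1/3, d'=-11
row 2: denom=10−2·1/3=28/3; d'=(-10−2·-11)/(28/3)=9/7
back: M2=9/7
back: M1=-11−1/3·9/7=-80/7
M: M0=0, M1=-80/7, M2=9/7, M3=0
seg 0: a=-5, c=M0/2=0, d=(M1−M0)/(6·1)=-40/21, b=Δ0−h0·(2M0+M1)/6=250/21
seg 1: a=5, c=M1/2=-40/7, d=(M2−M1)/(6·2)=89/84, b=Δ1−h1·(2M1+M2)/6=130/21
seg 2: a=3, c=M2/2=9/14, d=(M3−M2)/(6·3)=-1/14, b=Δ2−h2·(2M2+M3)/6=-83/21
t_q=3/4 → seg 0, τ=3/4; S=-5+250/21·τ+0·τ²+-40/21·τ³=25/8

  seg 0: a=-5 b=250/21 c=0 d=-40/21
  seg 1: a=5 b=130/21 c=-40/7 d=89/84
  seg 2: a=3 b=-83/21 c=9/14 d=-1/14
S(3/4) = 25/8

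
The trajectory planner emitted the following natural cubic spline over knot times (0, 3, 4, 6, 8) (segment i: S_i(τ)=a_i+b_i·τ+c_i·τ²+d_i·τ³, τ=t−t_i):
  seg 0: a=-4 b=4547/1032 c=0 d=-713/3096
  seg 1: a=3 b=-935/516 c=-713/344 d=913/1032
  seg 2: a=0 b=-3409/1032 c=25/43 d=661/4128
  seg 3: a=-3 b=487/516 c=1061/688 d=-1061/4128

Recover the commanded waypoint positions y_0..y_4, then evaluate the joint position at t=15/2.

y_0=-4 y_1=3 y_2=0 y_3=-3 y_4=3
S(15/2) = 11207/11008

y_0 = S_0(0) = a_0 = -4
y_1 = S_1(0) = a_1 = 3
y_2 = S_2(0) = a_2 = 0
y_3 = S_3(0) = a_3 = -3
y_4 = S_3(2) = 3
t_q=15/2 is in segment 3 (τ=3/2); S_3(τ)=11207/11008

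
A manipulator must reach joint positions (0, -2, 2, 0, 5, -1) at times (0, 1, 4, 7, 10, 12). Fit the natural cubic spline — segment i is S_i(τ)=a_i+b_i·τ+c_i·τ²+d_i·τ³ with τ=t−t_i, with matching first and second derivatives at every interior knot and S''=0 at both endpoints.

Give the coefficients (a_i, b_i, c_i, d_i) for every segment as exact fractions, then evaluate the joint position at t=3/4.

  seg 0: a=0 b=-7672/2979 c=0 d=1714/2979
  seg 1: a=-2 b=-2530/2979 c=1714/993 d=-8924/26811
  seg 2: a=2 b=1550/2979 c=-3782/2979 d=7810/26811
  seg 3: a=0 b=2288/2979 c=4028/2979 d=-9407/26811
  seg 4: a=5 b=-1765/2979 c=-1793/993 d=1793/5958
S(3/4) = -53663/31776

Δ: Δ0=-2, Δ1=4/3, Δ2=-2/3, Δ3=5/3, Δ4=-3
row 1: diag=8, rhs=20; c'=3/8, d'=5/2
row 2: denom=12−3·3/8=87/8; d'=(-12−3·5/2)/(87/8)=-52/29
row 3: denom=12−3·8/29=324/29; d'=(14−3·-52/29)/(324/29)=281/162
row 4: denom=10−3·29/108=331/36; d'=(-28−3·281/162)/(331/36)=-3586/993
back: M4=-3586/993
back: M3=281/162−29/108·-3586/993=8056/2979
back: M2=-52/29−8/29·8056/2979=-7564/2979
back: M1=5/2−3/8·-7564/2979=3428/993
M: M0=0, M1=3428/993, M2=-7564/2979, M3=8056/2979, M4=-3586/993, M5=0
seg 0: a=0, c=M0/2=0, d=(M1−M0)/(6·1)=1714/2979, b=Δ0−h0·(2M0+M1)/6=-7672/2979
seg 1: a=-2, c=M1/2=1714/993, d=(M2−M1)/(6·3)=-8924/26811, b=Δ1−h1·(2M1+M2)/6=-2530/2979
seg 2: a=2, c=M2/2=-3782/2979, d=(M3−M2)/(6·3)=7810/26811, b=Δ2−h2·(2M2+M3)/6=1550/2979
seg 3: a=0, c=M3/2=4028/2979, d=(M4−M3)/(6·3)=-9407/26811, b=Δ3−h3·(2M3+M4)/6=2288/2979
seg 4: a=5, c=M4/2=-1793/993, d=(M5−M4)/(6·2)=1793/5958, b=Δ4−h4·(2M4+M5)/6=-1765/2979
t_q=3/4 → seg 0, τ=3/4; S=0+-7672/2979·τ+0·τ²+1714/2979·τ³=-53663/31776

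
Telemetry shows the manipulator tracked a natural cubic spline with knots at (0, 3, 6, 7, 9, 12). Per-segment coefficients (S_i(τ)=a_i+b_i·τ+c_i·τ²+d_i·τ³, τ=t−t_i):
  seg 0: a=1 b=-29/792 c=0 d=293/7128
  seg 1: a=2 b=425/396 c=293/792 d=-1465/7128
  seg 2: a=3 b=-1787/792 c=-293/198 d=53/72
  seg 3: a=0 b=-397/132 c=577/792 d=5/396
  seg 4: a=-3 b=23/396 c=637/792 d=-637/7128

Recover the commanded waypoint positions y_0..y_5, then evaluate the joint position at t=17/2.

y_0 = S_0(0) = a_0 = 1
y_1 = S_1(0) = a_1 = 2
y_2 = S_2(0) = a_2 = 3
y_3 = S_3(0) = a_3 = 0
y_4 = S_4(0) = a_4 = -3
y_5 = S_4(3) = 2
t_q=17/2 is in segment 3 (τ=3/2); S_3(τ)=-249/88

y_0=1 y_1=2 y_2=3 y_3=0 y_4=-3 y_5=2
S(17/2) = -249/88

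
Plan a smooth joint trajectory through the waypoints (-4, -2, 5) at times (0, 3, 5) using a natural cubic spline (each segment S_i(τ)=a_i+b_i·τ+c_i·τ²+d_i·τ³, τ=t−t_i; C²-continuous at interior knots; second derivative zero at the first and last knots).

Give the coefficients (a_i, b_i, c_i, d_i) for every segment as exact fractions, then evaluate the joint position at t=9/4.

Δ: Δ0=2/3, Δ1=7/2
row 1: diag=10, rhs=17; c'=1/5, d'=17/10
back: M1=17/10
M: M0=0, M1=17/10, M2=0
seg 0: a=-4, c=M0/2=0, d=(M1−M0)/(6·3)=17/180, b=Δ0−h0·(2M0+M1)/6=-11/60
seg 1: a=-2, c=M1/2=17/20, d=(M2−M1)/(6·2)=-17/120, b=Δ1−h1·(2M1+M2)/6=71/30
t_q=9/4 → seg 0, τ=9/4; S=-4+-11/60·τ+0·τ²+17/180·τ³=-4271/1280

  seg 0: a=-4 b=-11/60 c=0 d=17/180
  seg 1: a=-2 b=71/30 c=17/20 d=-17/120
S(9/4) = -4271/1280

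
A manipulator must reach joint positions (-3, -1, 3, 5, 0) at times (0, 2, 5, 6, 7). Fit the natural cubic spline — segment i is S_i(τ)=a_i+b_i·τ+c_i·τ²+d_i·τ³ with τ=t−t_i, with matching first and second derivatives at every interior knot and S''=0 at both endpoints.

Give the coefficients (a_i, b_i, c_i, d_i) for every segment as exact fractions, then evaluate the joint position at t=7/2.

  seg 0: a=-3 b=467/411 c=0 d=-14/411
  seg 1: a=-1 b=299/411 c=-28/137 d=167/1233
  seg 2: a=3 b=1298/411 c=139/137 d=-893/411
  seg 3: a=5 b=-547/411 c=-754/137 d=754/411
S(7/2) = 97/1096

Δ: Δ0=1, Δ1=4/3, Δ2=2, Δ3=-5
row 1: diag=10, rhs=2; c'=3/10, d'=1/5
row 2: denom=8−3·3/10=71/10; d'=(4−3·1/5)/(71/10)=34/71
row 3: denom=4−1·10/71=274/71; d'=(-42−1·34/71)/(274/71)=-1508/137
back: M3=-1508/137
back: M2=34/71−10/71·-1508/137=278/137
back: M1=1/5−3/10·278/137=-56/137
M: M0=0, M1=-56/137, M2=278/137, M3=-1508/137, M4=0
seg 0: a=-3, c=M0/2=0, d=(M1−M0)/(6·2)=-14/411, b=Δ0−h0·(2M0+M1)/6=467/411
seg 1: a=-1, c=M1/2=-28/137, d=(M2−M1)/(6·3)=167/1233, b=Δ1−h1·(2M1+M2)/6=299/411
seg 2: a=3, c=M2/2=139/137, d=(M3−M2)/(6·1)=-893/411, b=Δ2−h2·(2M2+M3)/6=1298/411
seg 3: a=5, c=M3/2=-754/137, d=(M4−M3)/(6·1)=754/411, b=Δ3−h3·(2M3+M4)/6=-547/411
t_q=7/2 → seg 1, τ=3/2; S=-1+299/411·τ+-28/137·τ²+167/1233·τ³=97/1096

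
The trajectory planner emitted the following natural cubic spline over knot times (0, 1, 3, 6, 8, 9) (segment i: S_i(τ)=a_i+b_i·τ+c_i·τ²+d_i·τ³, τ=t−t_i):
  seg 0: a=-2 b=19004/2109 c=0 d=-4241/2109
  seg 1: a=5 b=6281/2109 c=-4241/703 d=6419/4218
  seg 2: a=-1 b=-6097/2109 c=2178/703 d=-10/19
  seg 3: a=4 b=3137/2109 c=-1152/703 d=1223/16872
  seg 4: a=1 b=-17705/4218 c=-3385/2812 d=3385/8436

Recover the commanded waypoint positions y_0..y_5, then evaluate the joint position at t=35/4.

y_0=-2 y_1=5 y_2=-1 y_3=4 y_4=1 y_5=-4
S(35/4) = -477987/179968

y_0 = S_0(0) = a_0 = -2
y_1 = S_1(0) = a_1 = 5
y_2 = S_2(0) = a_2 = -1
y_3 = S_3(0) = a_3 = 4
y_4 = S_4(0) = a_4 = 1
y_5 = S_4(1) = -4
t_q=35/4 is in segment 4 (τ=3/4); S_4(τ)=-477987/179968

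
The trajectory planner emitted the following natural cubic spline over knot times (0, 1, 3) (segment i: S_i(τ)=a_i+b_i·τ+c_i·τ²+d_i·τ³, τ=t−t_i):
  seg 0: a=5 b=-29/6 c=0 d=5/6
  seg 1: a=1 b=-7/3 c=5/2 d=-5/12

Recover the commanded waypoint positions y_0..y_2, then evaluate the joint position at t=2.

y_0=5 y_1=1 y_2=3
S(2) = 3/4

y_0 = S_0(0) = a_0 = 5
y_1 = S_1(0) = a_1 = 1
y_2 = S_1(2) = 3
t_q=2 is in segment 1 (τ=1); S_1(τ)=3/4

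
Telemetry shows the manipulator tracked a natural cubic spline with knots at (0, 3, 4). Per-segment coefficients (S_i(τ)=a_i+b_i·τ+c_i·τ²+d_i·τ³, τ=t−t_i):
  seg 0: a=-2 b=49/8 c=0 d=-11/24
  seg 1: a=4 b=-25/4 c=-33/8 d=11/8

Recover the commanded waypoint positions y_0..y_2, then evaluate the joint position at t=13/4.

y_0=-2 y_1=4 y_2=-5
S(13/4) = 1127/512

y_0 = S_0(0) = a_0 = -2
y_1 = S_1(0) = a_1 = 4
y_2 = S_1(1) = -5
t_q=13/4 is in segment 1 (τ=1/4); S_1(τ)=1127/512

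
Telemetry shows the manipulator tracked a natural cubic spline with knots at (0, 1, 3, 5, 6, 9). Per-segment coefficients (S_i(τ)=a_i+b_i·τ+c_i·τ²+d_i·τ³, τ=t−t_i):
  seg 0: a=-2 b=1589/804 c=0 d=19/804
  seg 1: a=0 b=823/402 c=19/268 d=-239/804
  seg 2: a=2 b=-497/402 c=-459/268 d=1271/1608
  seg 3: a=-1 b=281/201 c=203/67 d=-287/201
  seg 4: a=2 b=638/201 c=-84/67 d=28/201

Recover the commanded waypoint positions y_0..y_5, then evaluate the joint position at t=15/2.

y_0=-2 y_1=0 y_2=2 y_3=-1 y_4=2 y_5=4
S(15/2) = 591/134

y_0 = S_0(0) = a_0 = -2
y_1 = S_1(0) = a_1 = 0
y_2 = S_2(0) = a_2 = 2
y_3 = S_3(0) = a_3 = -1
y_4 = S_4(0) = a_4 = 2
y_5 = S_4(3) = 4
t_q=15/2 is in segment 4 (τ=3/2); S_4(τ)=591/134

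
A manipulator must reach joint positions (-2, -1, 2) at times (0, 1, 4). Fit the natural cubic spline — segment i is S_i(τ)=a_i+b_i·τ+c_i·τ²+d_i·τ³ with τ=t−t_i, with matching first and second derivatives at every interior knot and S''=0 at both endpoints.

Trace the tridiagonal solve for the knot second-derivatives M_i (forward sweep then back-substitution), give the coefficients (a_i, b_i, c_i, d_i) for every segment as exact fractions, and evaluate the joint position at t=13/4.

  seg 0: a=-2 b=1 c=0 d=0
  seg 1: a=-1 b=1 c=0 d=0
S(13/4) = 5/4

Δ: Δ0=1, Δ1=1
row 1: diag=8, rhs=0; c'=3/8, d'=0
back: M1=0
M: M0=0, M1=0, M2=0
seg 0: a=-2, c=M0/2=0, d=(M1−M0)/(6·1)=0, b=Δ0−h0·(2M0+M1)/6=1
seg 1: a=-1, c=M1/2=0, d=(M2−M1)/(6·3)=0, b=Δ1−h1·(2M1+M2)/6=1
t_q=13/4 → seg 1, τ=9/4; S=-1+1·τ+0·τ²+0·τ³=5/4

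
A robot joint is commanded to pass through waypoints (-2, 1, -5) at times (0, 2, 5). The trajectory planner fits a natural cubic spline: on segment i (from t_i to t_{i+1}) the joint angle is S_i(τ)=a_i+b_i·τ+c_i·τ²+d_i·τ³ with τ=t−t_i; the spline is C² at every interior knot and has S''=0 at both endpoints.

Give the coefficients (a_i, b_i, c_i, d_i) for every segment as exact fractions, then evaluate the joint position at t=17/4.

  seg 0: a=-2 b=11/5 c=0 d=-7/40
  seg 1: a=1 b=1/10 c=-21/20 d=7/60
S(17/4) = -707/256

Δ: Δ0=3/2, Δ1=-2
row 1: diag=10, rhs=-21; c'=3/10, d'=-21/10
back: M1=-21/10
M: M0=0, M1=-21/10, M2=0
seg 0: a=-2, c=M0/2=0, d=(M1−M0)/(6·2)=-7/40, b=Δ0−h0·(2M0+M1)/6=11/5
seg 1: a=1, c=M1/2=-21/20, d=(M2−M1)/(6·3)=7/60, b=Δ1−h1·(2M1+M2)/6=1/10
t_q=17/4 → seg 1, τ=9/4; S=1+1/10·τ+-21/20·τ²+7/60·τ³=-707/256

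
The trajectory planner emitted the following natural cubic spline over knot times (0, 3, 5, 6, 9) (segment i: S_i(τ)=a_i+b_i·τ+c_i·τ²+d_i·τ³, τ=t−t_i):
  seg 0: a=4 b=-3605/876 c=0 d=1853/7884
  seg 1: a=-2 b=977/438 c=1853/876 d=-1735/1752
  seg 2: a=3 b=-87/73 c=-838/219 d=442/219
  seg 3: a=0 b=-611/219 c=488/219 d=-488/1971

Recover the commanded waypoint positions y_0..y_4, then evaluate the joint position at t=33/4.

y_0 = S_0(0) = a_0 = 4
y_1 = S_1(0) = a_1 = -2
y_2 = S_2(0) = a_2 = 3
y_3 = S_3(0) = a_3 = 0
y_4 = S_3(3) = 5
t_q=33/4 is in segment 3 (τ=9/4); S_3(τ)=1275/584

y_0=4 y_1=-2 y_2=3 y_3=0 y_4=5
S(33/4) = 1275/584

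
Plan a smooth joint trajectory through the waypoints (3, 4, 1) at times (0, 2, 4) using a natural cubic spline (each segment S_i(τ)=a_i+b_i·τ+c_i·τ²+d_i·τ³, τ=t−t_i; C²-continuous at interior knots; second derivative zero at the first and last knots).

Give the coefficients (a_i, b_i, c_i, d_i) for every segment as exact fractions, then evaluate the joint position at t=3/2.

  seg 0: a=3 b=1 c=0 d=-1/8
  seg 1: a=4 b=-1/2 c=-3/4 d=1/8
S(3/2) = 261/64

Δ: Δ0=1/2, Δ1=-3/2
row 1: diag=8, rhs=-12; c'=1/4, d'=-3/2
back: M1=-3/2
M: M0=0, M1=-3/2, M2=0
seg 0: a=3, c=M0/2=0, d=(M1−M0)/(6·2)=-1/8, b=Δ0−h0·(2M0+M1)/6=1
seg 1: a=4, c=M1/2=-3/4, d=(M2−M1)/(6·2)=1/8, b=Δ1−h1·(2M1+M2)/6=-1/2
t_q=3/2 → seg 0, τ=3/2; S=3+1·τ+0·τ²+-1/8·τ³=261/64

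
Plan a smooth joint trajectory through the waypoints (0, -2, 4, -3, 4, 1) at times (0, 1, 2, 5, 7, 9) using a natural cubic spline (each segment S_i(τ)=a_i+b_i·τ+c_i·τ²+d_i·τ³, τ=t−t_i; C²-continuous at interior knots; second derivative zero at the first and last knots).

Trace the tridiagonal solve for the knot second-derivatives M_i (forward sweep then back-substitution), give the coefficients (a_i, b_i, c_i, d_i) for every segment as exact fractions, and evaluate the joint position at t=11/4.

Δ: Δ0=-2, Δ1=6, Δ2=-7/3, Δ3=7/2, Δ4=-3/2
row 1: diag=4, rhs=48; c'=1/4, d'=12
row 2: denom=8−1·1/4=31/4; d'=(-50−1·12)/(31/4)=-8
row 3: denom=10−3·12/31=274/31; d'=(35−3·-8)/(274/31)=1829/274
row 4: denom=8−2·31/137=1034/137; d'=(-30−2·1829/274)/(1034/137)=-5939/1034
back: M4=-5939/1034
back: M3=1829/274−31/137·-5939/1034=4123/517
back: M2=-8−12/31·4123/517=-5732/517
back: M1=12−1/4·-5732/517=7637/517
M: M0=0, M1=7637/517, M2=-5732/517, M3=4123/517, M4=-5939/1034, M5=0
seg 0: a=0, c=M0/2=0, d=(M1−M0)/(6·1)=7637/3102, b=Δ0−h0·(2M0+M1)/6=-13841/3102
seg 1: a=-2, c=M1/2=7637/1034, d=(M2−M1)/(6·1)=-13369/3102, b=Δ1−h1·(2M1+M2)/6=4535/1551
seg 2: a=4, c=M2/2=-2866/517, d=(M3−M2)/(6·3)=1095/1034, b=Δ2−h2·(2M2+M3)/6=14785/3102
seg 3: a=-3, c=M3/2=4123/1034, d=(M4−M3)/(6·2)=-14185/12408, b=Δ3−h3·(2M3+M4)/6=152/1551
seg 4: a=4, c=M4/2=-5939/2068, d=(M5−M4)/(6·2)=5939/12408, b=Δ4−h4·(2M4+M5)/6=7225/3102
t_q=11/4 → seg 2, τ=3/4; S=4+14785/3102·τ+-2866/517·τ²+1095/1034·τ³=324477/66176

  seg 0: a=0 b=-13841/3102 c=0 d=7637/3102
  seg 1: a=-2 b=4535/1551 c=7637/1034 d=-13369/3102
  seg 2: a=4 b=14785/3102 c=-2866/517 d=1095/1034
  seg 3: a=-3 b=152/1551 c=4123/1034 d=-14185/12408
  seg 4: a=4 b=7225/3102 c=-5939/2068 d=5939/12408
S(11/4) = 324477/66176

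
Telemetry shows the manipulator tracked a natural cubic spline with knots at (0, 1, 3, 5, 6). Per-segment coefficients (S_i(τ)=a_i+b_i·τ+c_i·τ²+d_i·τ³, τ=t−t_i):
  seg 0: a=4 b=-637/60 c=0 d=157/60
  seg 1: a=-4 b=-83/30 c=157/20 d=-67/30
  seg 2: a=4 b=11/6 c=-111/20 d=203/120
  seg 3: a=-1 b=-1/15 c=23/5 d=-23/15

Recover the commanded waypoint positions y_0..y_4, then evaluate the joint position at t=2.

y_0 = S_0(0) = a_0 = 4
y_1 = S_1(0) = a_1 = -4
y_2 = S_2(0) = a_2 = 4
y_3 = S_3(0) = a_3 = -1
y_4 = S_3(1) = 2
t_q=2 is in segment 1 (τ=1); S_1(τ)=-23/20

y_0=4 y_1=-4 y_2=4 y_3=-1 y_4=2
S(2) = -23/20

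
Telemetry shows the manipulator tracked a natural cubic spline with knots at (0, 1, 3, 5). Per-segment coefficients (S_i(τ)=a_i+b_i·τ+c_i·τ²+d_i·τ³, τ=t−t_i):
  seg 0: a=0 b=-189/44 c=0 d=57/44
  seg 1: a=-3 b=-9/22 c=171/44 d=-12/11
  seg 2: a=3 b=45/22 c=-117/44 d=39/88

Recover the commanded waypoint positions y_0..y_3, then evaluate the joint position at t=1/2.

y_0=0 y_1=-3 y_2=3 y_3=0
S(1/2) = -699/352

y_0 = S_0(0) = a_0 = 0
y_1 = S_1(0) = a_1 = -3
y_2 = S_2(0) = a_2 = 3
y_3 = S_2(2) = 0
t_q=1/2 is in segment 0 (τ=1/2); S_0(τ)=-699/352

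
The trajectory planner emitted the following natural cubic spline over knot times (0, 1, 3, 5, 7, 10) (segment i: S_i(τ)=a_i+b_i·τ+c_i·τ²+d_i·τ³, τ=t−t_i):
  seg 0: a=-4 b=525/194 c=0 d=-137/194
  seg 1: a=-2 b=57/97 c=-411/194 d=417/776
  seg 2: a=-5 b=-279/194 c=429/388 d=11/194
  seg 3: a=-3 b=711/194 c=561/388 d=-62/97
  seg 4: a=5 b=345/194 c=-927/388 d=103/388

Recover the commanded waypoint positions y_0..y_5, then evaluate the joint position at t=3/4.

y_0 = S_0(0) = a_0 = -4
y_1 = S_1(0) = a_1 = -2
y_2 = S_2(0) = a_2 = -5
y_3 = S_3(0) = a_3 = -3
y_4 = S_4(0) = a_4 = 5
y_5 = S_4(3) = -4
t_q=3/4 is in segment 0 (τ=3/4); S_0(τ)=-28163/12416

y_0=-4 y_1=-2 y_2=-5 y_3=-3 y_4=5 y_5=-4
S(3/4) = -28163/12416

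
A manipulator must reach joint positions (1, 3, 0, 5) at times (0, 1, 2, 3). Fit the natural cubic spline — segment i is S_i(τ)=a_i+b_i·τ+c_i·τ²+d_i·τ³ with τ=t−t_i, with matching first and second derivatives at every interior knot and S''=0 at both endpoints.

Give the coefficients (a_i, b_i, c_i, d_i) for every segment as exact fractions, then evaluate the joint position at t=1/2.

Δ: Δ0=2, Δ1=-3, Δ2=5
row 1: diag=4, rhs=-30; c'=1/4, d'=-15/2
row 2: denom=4−1·1/4=15/4; d'=(48−1·-15/2)/(15/4)=74/5
back: M2=74/5
back: M1=-15/2−1/4·74/5=-56/5
M: M0=0, M1=-56/5, M2=74/5, M3=0
seg 0: a=1, c=M0/2=0, d=(M1−M0)/(6·1)=-28/15, b=Δ0−h0·(2M0+M1)/6=58/15
seg 1: a=3, c=M1/2=-28/5, d=(M2−M1)/(6·1)=13/3, b=Δ1−h1·(2M1+M2)/6=-26/15
seg 2: a=0, c=M2/2=37/5, d=(M3−M2)/(6·1)=-37/15, b=Δ2−h2·(2M2+M3)/6=1/15
t_q=1/2 → seg 0, τ=1/2; S=1+58/15·τ+0·τ²+-28/15·τ³=27/10

  seg 0: a=1 b=58/15 c=0 d=-28/15
  seg 1: a=3 b=-26/15 c=-28/5 d=13/3
  seg 2: a=0 b=1/15 c=37/5 d=-37/15
S(1/2) = 27/10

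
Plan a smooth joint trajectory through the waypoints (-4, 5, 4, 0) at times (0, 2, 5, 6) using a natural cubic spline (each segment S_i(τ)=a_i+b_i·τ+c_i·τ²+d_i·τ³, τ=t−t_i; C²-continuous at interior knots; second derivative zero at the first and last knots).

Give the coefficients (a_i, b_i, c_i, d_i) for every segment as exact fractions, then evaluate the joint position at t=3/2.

Δ: Δ0=9/2, Δ1=-1/3, Δ2=-4
row 1: diag=10, rhs=-29; c'=3/10, d'=-29/10
row 2: denom=8−3·3/10=71/10; d'=(-22−3·-29/10)/(71/10)=-133/71
back: M2=-133/71
back: M1=-29/10−3/10·-133/71=-166/71
M: M0=0, M1=-166/71, M2=-133/71, M3=0
seg 0: a=-4, c=M0/2=0, d=(M1−M0)/(6·2)=-83/426, b=Δ0−h0·(2M0+M1)/6=2249/426
seg 1: a=5, c=M1/2=-83/71, d=(M2−M1)/(6·3)=11/426, b=Δ1−h1·(2M1+M2)/6=1253/426
seg 2: a=4, c=M2/2=-133/142, d=(M3−M2)/(6·1)=133/426, b=Δ2−h2·(2M2+M3)/6=-719/213
t_q=3/2 → seg 0, τ=3/2; S=-4+2249/426·τ+0·τ²+-83/426·τ³=3705/1136

  seg 0: a=-4 b=2249/426 c=0 d=-83/426
  seg 1: a=5 b=1253/426 c=-83/71 d=11/426
  seg 2: a=4 b=-719/213 c=-133/142 d=133/426
S(3/2) = 3705/1136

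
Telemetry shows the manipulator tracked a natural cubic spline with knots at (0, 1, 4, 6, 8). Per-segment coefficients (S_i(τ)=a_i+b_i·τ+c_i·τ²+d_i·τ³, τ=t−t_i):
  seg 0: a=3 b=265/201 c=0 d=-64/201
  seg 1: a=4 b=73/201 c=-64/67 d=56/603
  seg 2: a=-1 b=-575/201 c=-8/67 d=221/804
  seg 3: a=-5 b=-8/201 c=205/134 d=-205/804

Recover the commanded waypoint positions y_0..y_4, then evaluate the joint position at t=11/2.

y_0=3 y_1=4 y_2=-1 y_3=-5 y_4=-1
S(11/2) = -9931/2144

y_0 = S_0(0) = a_0 = 3
y_1 = S_1(0) = a_1 = 4
y_2 = S_2(0) = a_2 = -1
y_3 = S_3(0) = a_3 = -5
y_4 = S_3(2) = -1
t_q=11/2 is in segment 2 (τ=3/2); S_2(τ)=-9931/2144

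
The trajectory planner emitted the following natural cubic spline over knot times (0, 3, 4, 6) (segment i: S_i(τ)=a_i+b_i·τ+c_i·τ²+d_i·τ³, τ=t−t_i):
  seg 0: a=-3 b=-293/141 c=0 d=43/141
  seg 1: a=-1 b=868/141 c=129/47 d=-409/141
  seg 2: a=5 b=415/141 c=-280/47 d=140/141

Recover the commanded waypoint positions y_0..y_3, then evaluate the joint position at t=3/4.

y_0 = S_0(0) = a_0 = -3
y_1 = S_1(0) = a_1 = -1
y_2 = S_2(0) = a_2 = 5
y_3 = S_2(2) = -5
t_q=3/4 is in segment 0 (τ=3/4); S_0(τ)=-13325/3008

y_0=-3 y_1=-1 y_2=5 y_3=-5
S(3/4) = -13325/3008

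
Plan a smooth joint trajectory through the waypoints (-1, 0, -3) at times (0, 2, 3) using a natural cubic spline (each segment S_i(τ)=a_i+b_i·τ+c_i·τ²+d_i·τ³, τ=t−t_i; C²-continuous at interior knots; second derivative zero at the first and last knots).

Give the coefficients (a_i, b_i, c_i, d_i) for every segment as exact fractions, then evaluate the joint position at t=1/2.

  seg 0: a=-1 b=5/3 c=0 d=-7/24
  seg 1: a=0 b=-11/6 c=-7/4 d=7/12
S(1/2) = -13/64

Δ: Δ0=1/2, Δ1=-3
row 1: diag=6, rhs=-21; c'=1/6, d'=-7/2
back: M1=-7/2
M: M0=0, M1=-7/2, M2=0
seg 0: a=-1, c=M0/2=0, d=(M1−M0)/(6·2)=-7/24, b=Δ0−h0·(2M0+M1)/6=5/3
seg 1: a=0, c=M1/2=-7/4, d=(M2−M1)/(6·1)=7/12, b=Δ1−h1·(2M1+M2)/6=-11/6
t_q=1/2 → seg 0, τ=1/2; S=-1+5/3·τ+0·τ²+-7/24·τ³=-13/64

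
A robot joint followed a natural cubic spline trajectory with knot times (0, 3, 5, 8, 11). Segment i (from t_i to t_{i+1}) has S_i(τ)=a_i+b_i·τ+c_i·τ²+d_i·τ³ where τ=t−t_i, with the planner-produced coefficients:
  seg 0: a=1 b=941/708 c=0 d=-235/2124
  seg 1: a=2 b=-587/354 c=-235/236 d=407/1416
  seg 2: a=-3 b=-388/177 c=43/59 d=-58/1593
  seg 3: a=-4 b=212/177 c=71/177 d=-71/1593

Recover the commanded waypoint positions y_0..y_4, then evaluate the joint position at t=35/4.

y_0 = S_0(0) = a_0 = 1
y_1 = S_1(0) = a_1 = 2
y_2 = S_2(0) = a_2 = -3
y_3 = S_3(0) = a_3 = -4
y_4 = S_3(3) = 2
t_q=35/4 is in segment 3 (τ=3/4); S_3(τ)=-10931/3776

y_0=1 y_1=2 y_2=-3 y_3=-4 y_4=2
S(35/4) = -10931/3776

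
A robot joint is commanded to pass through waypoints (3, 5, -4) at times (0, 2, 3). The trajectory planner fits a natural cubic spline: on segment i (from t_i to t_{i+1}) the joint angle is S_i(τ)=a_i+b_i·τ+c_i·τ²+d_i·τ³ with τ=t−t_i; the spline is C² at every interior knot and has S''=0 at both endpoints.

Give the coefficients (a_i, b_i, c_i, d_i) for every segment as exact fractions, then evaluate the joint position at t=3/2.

  seg 0: a=3 b=13/3 c=0 d=-5/6
  seg 1: a=5 b=-17/3 c=-5 d=5/3
S(3/2) = 107/16

Δ: Δ0=1, Δ1=-9
row 1: diag=6, rhs=-60; c'=1/6, d'=-10
back: M1=-10
M: M0=0, M1=-10, M2=0
seg 0: a=3, c=M0/2=0, d=(M1−M0)/(6·2)=-5/6, b=Δ0−h0·(2M0+M1)/6=13/3
seg 1: a=5, c=M1/2=-5, d=(M2−M1)/(6·1)=5/3, b=Δ1−h1·(2M1+M2)/6=-17/3
t_q=3/2 → seg 0, τ=3/2; S=3+13/3·τ+0·τ²+-5/6·τ³=107/16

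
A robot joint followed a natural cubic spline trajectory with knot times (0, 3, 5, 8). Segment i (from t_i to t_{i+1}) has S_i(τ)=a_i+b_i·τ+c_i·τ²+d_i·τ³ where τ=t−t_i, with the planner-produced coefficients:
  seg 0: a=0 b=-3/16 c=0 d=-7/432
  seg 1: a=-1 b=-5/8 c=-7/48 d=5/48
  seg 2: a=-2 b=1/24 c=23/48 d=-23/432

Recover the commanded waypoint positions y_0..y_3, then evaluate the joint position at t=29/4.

y_0 = S_0(0) = a_0 = 0
y_1 = S_1(0) = a_1 = -1
y_2 = S_2(0) = a_2 = -2
y_3 = S_2(3) = 1
t_q=29/4 is in segment 2 (τ=9/4); S_2(τ)=-89/1024

y_0=0 y_1=-1 y_2=-2 y_3=1
S(29/4) = -89/1024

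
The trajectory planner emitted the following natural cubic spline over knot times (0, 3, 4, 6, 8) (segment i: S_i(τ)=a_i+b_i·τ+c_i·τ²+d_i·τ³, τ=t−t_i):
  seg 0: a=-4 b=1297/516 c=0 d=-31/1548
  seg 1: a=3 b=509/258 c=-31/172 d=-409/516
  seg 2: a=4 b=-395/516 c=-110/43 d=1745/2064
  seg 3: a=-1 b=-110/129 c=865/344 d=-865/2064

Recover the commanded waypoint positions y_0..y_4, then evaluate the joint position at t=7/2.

y_0=-4 y_1=3 y_2=4 y_3=-1 y_4=4
S(7/2) = 5287/1376

y_0 = S_0(0) = a_0 = -4
y_1 = S_1(0) = a_1 = 3
y_2 = S_2(0) = a_2 = 4
y_3 = S_3(0) = a_3 = -1
y_4 = S_3(2) = 4
t_q=7/2 is in segment 1 (τ=1/2); S_1(τ)=5287/1376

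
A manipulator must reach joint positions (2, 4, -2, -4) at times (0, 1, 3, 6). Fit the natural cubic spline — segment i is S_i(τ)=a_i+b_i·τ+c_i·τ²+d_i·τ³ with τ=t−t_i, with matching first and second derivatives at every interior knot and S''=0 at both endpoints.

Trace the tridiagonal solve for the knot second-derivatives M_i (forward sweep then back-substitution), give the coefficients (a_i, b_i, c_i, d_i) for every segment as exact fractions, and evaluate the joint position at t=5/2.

Δ: Δ0=2, Δ1=-3, Δ2=-2/3
row 1: diag=6, rhs=-30; c'=1/3, d'=-5
row 2: denom=10−2·1/3=28/3; d'=(14−2·-5)/(28/3)=18/7
back: M2=18/7
back: M1=-5−1/3·18/7=-41/7
M: M0=0, M1=-41/7, M2=18/7, M3=0
seg 0: a=2, c=M0/2=0, d=(M1−M0)/(6·1)=-41/42, b=Δ0−h0·(2M0+M1)/6=125/42
seg 1: a=4, c=M1/2=-41/14, d=(M2−M1)/(6·2)=59/84, b=Δ1−h1·(2M1+M2)/6=1/21
seg 2: a=-2, c=M2/2=9/7, d=(M3−M2)/(6·3)=-1/7, b=Δ2−h2·(2M2+M3)/6=-68/21
t_q=5/2 → seg 1, τ=3/2; S=4+1/21·τ+-41/14·τ²+59/84·τ³=-33/224

  seg 0: a=2 b=125/42 c=0 d=-41/42
  seg 1: a=4 b=1/21 c=-41/14 d=59/84
  seg 2: a=-2 b=-68/21 c=9/7 d=-1/7
S(5/2) = -33/224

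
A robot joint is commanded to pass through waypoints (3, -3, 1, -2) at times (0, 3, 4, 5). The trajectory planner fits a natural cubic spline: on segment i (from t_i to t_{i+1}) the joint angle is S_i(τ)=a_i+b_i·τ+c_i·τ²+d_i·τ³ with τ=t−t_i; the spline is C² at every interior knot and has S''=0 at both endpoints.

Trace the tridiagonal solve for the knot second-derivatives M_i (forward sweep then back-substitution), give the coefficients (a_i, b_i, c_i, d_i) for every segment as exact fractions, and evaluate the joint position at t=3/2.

Δ: Δ0=-2, Δ1=4, Δ2=-3
row 1: diag=8, rhs=36; c'=1/8, d'=9/2
row 2: denom=4−1·1/8=31/8; d'=(-42−1·9/2)/(31/8)=-12
back: M2=-12
back: M1=9/2−1/8·-12=6
M: M0=0, M1=6, M2=-12, M3=0
seg 0: a=3, c=M0/2=0, d=(M1−M0)/(6·3)=1/3, b=Δ0−h0·(2M0+M1)/6=-5
seg 1: a=-3, c=M1/2=3, d=(M2−M1)/(6·1)=-3, b=Δ1−h1·(2M1+M2)/6=4
seg 2: a=1, c=M2/2=-6, d=(M3−M2)/(6·1)=2, b=Δ2−h2·(2M2+M3)/6=1
t_q=3/2 → seg 0, τ=3/2; S=3+-5·τ+0·τ²+1/3·τ³=-27/8

  seg 0: a=3 b=-5 c=0 d=1/3
  seg 1: a=-3 b=4 c=3 d=-3
  seg 2: a=1 b=1 c=-6 d=2
S(3/2) = -27/8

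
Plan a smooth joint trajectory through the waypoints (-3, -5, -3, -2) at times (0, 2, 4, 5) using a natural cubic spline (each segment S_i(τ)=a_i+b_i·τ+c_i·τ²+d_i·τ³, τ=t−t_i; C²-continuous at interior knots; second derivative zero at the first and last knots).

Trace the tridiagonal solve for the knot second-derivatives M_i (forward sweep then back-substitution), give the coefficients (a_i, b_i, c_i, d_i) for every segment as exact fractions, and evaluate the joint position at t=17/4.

  seg 0: a=-3 b=-17/11 c=0 d=3/22
  seg 1: a=-5 b=1/11 c=9/11 d=-2/11
  seg 2: a=-3 b=13/11 c=-3/11 d=1/11
S(17/4) = -1915/704

Δ: Δ0=-1, Δ1=1, Δ2=1
row 1: diag=8, rhs=12; c'=1/4, d'=3/2
row 2: denom=6−2·1/4=11/2; d'=(0−2·3/2)/(11/2)=-6/11
back: M2=-6/11
back: M1=3/2−1/4·-6/11=18/11
M: M0=0, M1=18/11, M2=-6/11, M3=0
seg 0: a=-3, c=M0/2=0, d=(M1−M0)/(6·2)=3/22, b=Δ0−h0·(2M0+M1)/6=-17/11
seg 1: a=-5, c=M1/2=9/11, d=(M2−M1)/(6·2)=-2/11, b=Δ1−h1·(2M1+M2)/6=1/11
seg 2: a=-3, c=M2/2=-3/11, d=(M3−M2)/(6·1)=1/11, b=Δ2−h2·(2M2+M3)/6=13/11
t_q=17/4 → seg 2, τ=1/4; S=-3+13/11·τ+-3/11·τ²+1/11·τ³=-1915/704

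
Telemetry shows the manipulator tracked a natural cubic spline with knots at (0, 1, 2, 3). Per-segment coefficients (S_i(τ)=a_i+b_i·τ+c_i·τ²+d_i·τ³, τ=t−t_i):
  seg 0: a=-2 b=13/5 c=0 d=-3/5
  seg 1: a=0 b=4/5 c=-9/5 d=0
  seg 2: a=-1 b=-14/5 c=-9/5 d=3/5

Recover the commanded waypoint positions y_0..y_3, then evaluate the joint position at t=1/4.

y_0=-2 y_1=0 y_2=-1 y_3=-5
S(1/4) = -87/64

y_0 = S_0(0) = a_0 = -2
y_1 = S_1(0) = a_1 = 0
y_2 = S_2(0) = a_2 = -1
y_3 = S_2(1) = -5
t_q=1/4 is in segment 0 (τ=1/4); S_0(τ)=-87/64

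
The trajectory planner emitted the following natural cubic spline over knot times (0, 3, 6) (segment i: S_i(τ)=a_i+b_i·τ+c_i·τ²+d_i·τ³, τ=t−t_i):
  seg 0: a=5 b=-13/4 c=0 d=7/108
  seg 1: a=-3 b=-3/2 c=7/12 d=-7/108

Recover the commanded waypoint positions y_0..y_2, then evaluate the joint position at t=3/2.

y_0 = S_0(0) = a_0 = 5
y_1 = S_1(0) = a_1 = -3
y_2 = S_1(3) = -4
t_q=3/2 is in segment 0 (τ=3/2); S_0(τ)=11/32

y_0=5 y_1=-3 y_2=-4
S(3/2) = 11/32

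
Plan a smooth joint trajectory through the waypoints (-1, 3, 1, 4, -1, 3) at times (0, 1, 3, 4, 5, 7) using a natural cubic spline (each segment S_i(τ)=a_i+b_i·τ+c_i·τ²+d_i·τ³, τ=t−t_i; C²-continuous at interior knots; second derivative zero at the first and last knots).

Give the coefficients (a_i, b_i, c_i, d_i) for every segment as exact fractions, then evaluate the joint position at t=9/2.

Δ: Δ0=4, Δ1=-1, Δ2=3, Δ3=-5, Δ4=2
row 1: diag=6, rhs=-30; c'=1/3, d'=-5
row 2: denom=6−2·1/3=16/3; d'=(24−2·-5)/(16/3)=51/8
row 3: denom=4−1·3/16=61/16; d'=(-48−1·51/8)/(61/16)=-870/61
row 4: denom=6−1·16/61=350/61; d'=(42−1·-870/61)/(350/61)=1716/175
back: M4=1716/175
back: M3=-870/61−16/61·1716/175=-2946/175
back: M2=51/8−3/16·-2946/175=1668/175
back: M1=-5−1/3·1668/175=-1431/175
M: M0=0, M1=-1431/175, M2=1668/175, M3=-2946/175, M4=1716/175, M5=0
seg 0: a=-1, c=M0/2=0, d=(M1−M0)/(6·1)=-477/350, b=Δ0−h0·(2M0+M1)/6=1877/350
seg 1: a=3, c=M1/2=-1431/350, d=(M2−M1)/(6·2)=1033/700, b=Δ1−h1·(2M1+M2)/6=223/175
seg 2: a=1, c=M2/2=834/175, d=(M3−M2)/(6·1)=-769/175, b=Δ2−h2·(2M2+M3)/6=92/35
seg 3: a=4, c=M3/2=-1473/175, d=(M4−M3)/(6·1)=111/25, b=Δ3−h3·(2M3+M4)/6=-179/175
seg 4: a=-1, c=M4/2=858/175, d=(M5−M4)/(6·2)=-143/175, b=Δ4−h4·(2M4+M5)/6=-794/175
t_q=9/2 → seg 3, τ=1/2; S=4+-179/175·τ+-1473/175·τ²+111/25·τ³=543/280

  seg 0: a=-1 b=1877/350 c=0 d=-477/350
  seg 1: a=3 b=223/175 c=-1431/350 d=1033/700
  seg 2: a=1 b=92/35 c=834/175 d=-769/175
  seg 3: a=4 b=-179/175 c=-1473/175 d=111/25
  seg 4: a=-1 b=-794/175 c=858/175 d=-143/175
S(9/2) = 543/280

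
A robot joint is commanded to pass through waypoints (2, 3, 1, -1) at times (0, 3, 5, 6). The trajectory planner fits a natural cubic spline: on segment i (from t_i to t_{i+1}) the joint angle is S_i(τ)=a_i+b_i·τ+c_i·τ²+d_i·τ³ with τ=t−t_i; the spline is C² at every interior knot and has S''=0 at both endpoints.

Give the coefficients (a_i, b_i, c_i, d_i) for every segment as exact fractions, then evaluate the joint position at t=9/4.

  seg 0: a=2 b=55/84 c=0 d=-1/28
  seg 1: a=3 b=-13/42 c=-9/28 d=-1/84
  seg 2: a=1 b=-73/42 c=-11/28 d=11/84
S(9/4) = 785/256

Δ: Δ0=1/3, Δ1=-1, Δ2=-2
row 1: diag=10, rhs=-8; c'=1/5, d'=-4/5
row 2: denom=6−2·1/5=28/5; d'=(-6−2·-4/5)/(28/5)=-11/14
back: M2=-11/14
back: M1=-4/5−1/5·-11/14=-9/14
M: M0=0, M1=-9/14, M2=-11/14, M3=0
seg 0: a=2, c=M0/2=0, d=(M1−M0)/(6·3)=-1/28, b=Δ0−h0·(2M0+M1)/6=55/84
seg 1: a=3, c=M1/2=-9/28, d=(M2−M1)/(6·2)=-1/84, b=Δ1−h1·(2M1+M2)/6=-13/42
seg 2: a=1, c=M2/2=-11/28, d=(M3−M2)/(6·1)=11/84, b=Δ2−h2·(2M2+M3)/6=-73/42
t_q=9/4 → seg 0, τ=9/4; S=2+55/84·τ+0·τ²+-1/28·τ³=785/256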